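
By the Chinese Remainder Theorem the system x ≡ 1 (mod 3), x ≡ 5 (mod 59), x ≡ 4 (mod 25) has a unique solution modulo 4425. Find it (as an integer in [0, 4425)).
x ≡ 3604 (mod 4425); the representative in [0, 4425) is 3604

The moduli 3, 59, 25 are pairwise coprime, so by the CRT there is a unique solution mod 3·59·25 = 4425.
Solve by successive substitution. Start with x ≡ 1 (mod 3).
  Combine with x ≡ 5 (mod 59): write x = 1 + 3·t and require 1 + 3·t ≡ 5 (mod 59), i.e. 3·t ≡ 5 − 1 ≡ 4 (mod 59). Since 3^(−1) ≡ 20 (mod 59), t ≡ 20·4 ≡ 21 (mod 59). So x ≡ 1 + 3·21 = 64 (mod 177).
  Combine with x ≡ 4 (mod 25): write x = 64 + 177·t and require 64 + 177·t ≡ 4 (mod 25), i.e. 177·t ≡ 4 − 64 ≡ 15 (mod 25). Since 177^(−1) ≡ 13 (mod 25) (177 ≡ 2 (mod 25)), t ≡ 13·15 ≡ 20 (mod 25). So x ≡ 64 + 177·20 = 3604 (mod 4425).
Unique solution in [0, 4425): x = 3604.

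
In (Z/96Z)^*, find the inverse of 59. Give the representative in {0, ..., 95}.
Apply the extended Euclidean algorithm to (96, 59), tracking rows (r, s, t) with s·96 + t·59 = r. Each division r_prev = q·r_cur + r_new produces the new row as (previous row) − q·(current row):
  row A: (96, 1, 0)   [1·96 + 0·59 = 96]
  row B: (59, 0, 1)   [0·96 + 1·59 = 59]
  96 = 1·59 + 37   → row C = row A − 1·row B = (37, 1, −1)   [check: 1·96 − 1·59 = 37]
  59 = 1·37 + 22   → row D = row B − 1·row C = (22, −1, 2)   [check: −1·96 + 2·59 = 22]
  37 = 1·22 + 15   → row E = row C − 1·row D = (15, 2, −3)   [check: 2·96 − 3·59 = 15]
  22 = 1·15 + 7   → row F = row D − 1·row E = (7, −3, 5)   [check: −3·96 + 5·59 = 7]
  15 = 2·7 + 1   → row G = row E − 2·row F = (1, 8, −13)   [check: 8·96 − 13·59 = 1]
  7 = 7·1 + 0   → remainder 0, stop. gcd = 1 (last nonzero row G).
The gcd is 1, so 59 is invertible mod 96. The last nonzero row gives 8·96 − 13·59 = 1, so t = −13. So 59^(−1) ≡ −13 ≡ 83 (mod 96). Verify: 59 · 83 = 4897 ≡ 1 (mod 96). ✓

Final answer: 59^(−1) ≡ 83 (mod 96)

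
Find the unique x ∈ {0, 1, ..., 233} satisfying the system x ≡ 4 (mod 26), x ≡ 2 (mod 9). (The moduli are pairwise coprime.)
x ≡ 56 (mod 234); the representative in [0, 234) is 56

The moduli 26, 9 are pairwise coprime, so by the CRT there is a unique solution mod 26·9 = 234.
Solve by successive substitution. Start with x ≡ 4 (mod 26).
  Combine with x ≡ 2 (mod 9): write x = 4 + 26·t and require 4 + 26·t ≡ 2 (mod 9), i.e. 26·t ≡ 2 − 4 ≡ 7 (mod 9). Since 26^(−1) ≡ 8 (mod 9) (26 ≡ 8 (mod 9)), t ≡ 8·7 ≡ 2 (mod 9). So x ≡ 4 + 26·2 = 56 (mod 234).
Unique solution in [0, 234): x = 56.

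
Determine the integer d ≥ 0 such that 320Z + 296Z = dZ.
(320, 296) = (8); d = 8

In the PID Z, (a, b) is generated by gcd(a, b). Compute gcd(320, 296) with the extended Euclidean algorithm, tracking rows (r, s, t) with s·320 + t·296 = r:
  row A: (320, 1, 0)   [1·320 + 0·296 = 320]
  row B: (296, 0, 1)   [0·320 + 1·296 = 296]
  320 = 1·296 + 24   → row C = row A − 1·row B = (24, 1, −1)   [check: 1·320 − 1·296 = 24]
  296 = 12·24 + 8   → row D = row B − 12·row C = (8, −12, 13)   [check: −12·320 + 13·296 = 8]
  24 = 3·8 + 0   → remainder 0, stop. gcd = 8 (last nonzero row D).
So gcd(320, 296) = 8, with Bézout identity −12·320 + 13·296 = 8. Containment (⊇): the Bézout identity exhibits 8 as an element of (320, 296), giving (8) ⊆ (320, 296). Containment (⊆): since 8 | 320 and 8 | 296 (320 = 8·40, 296 = 8·37), every Z-linear combination of 320 and 296 is divisible by 8, so (320, 296) ⊆ (8). Therefore (320, 296) = (8), d = 8.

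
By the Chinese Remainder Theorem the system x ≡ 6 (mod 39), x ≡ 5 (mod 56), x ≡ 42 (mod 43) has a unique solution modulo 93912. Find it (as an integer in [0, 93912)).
x ≡ 23133 (mod 93912); the representative in [0, 93912) is 23133

The moduli 39, 56, 43 are pairwise coprime, so by the CRT there is a unique solution mod 39·56·43 = 93912.
Solve by successive substitution. Start with x ≡ 6 (mod 39).
  Combine with x ≡ 5 (mod 56): write x = 6 + 39·t and require 6 + 39·t ≡ 5 (mod 56), i.e. 39·t ≡ 5 − 6 ≡ 55 (mod 56). Since 39^(−1) ≡ 23 (mod 56), t ≡ 23·55 ≡ 33 (mod 56). So x ≡ 6 + 39·33 = 1293 (mod 2184).
  Combine with x ≡ 42 (mod 43): write x = 1293 + 2184·t and require 1293 + 2184·t ≡ 42 (mod 43), i.e. 2184·t ≡ 42 − 1293 ≡ 39 (mod 43). Since 2184^(−1) ≡ 19 (mod 43) (2184 ≡ 34 (mod 43)), t ≡ 19·39 ≡ 10 (mod 43). So x ≡ 1293 + 2184·10 = 23133 (mod 93912).
Unique solution in [0, 93912): x = 23133.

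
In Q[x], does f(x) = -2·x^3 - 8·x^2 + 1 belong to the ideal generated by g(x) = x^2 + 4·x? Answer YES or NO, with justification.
NO

In Q[x] the ideal (g) consists of all multiples of g, so f ∈ (g) iff g | f, i.e. iff the remainder of f on division by g is 0. Divide f by g (g is monic, so eliminate the leading term of the running remainder at each step):
  leading term -2·x^3: subtract (-2·x)·g(x) = -2·x^3 - 8·x^2, leaving 1
The remainder r(x) = 1 ≠ 0 (and deg r < deg g), so g ∤ f, i.e. f ∉ (g).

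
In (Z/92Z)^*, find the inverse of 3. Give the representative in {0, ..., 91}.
Apply the extended Euclidean algorithm to (92, 3), tracking rows (r, s, t) with s·92 + t·3 = r. Each division r_prev = q·r_cur + r_new produces the new row as (previous row) − q·(current row):
  row A: (92, 1, 0)   [1·92 + 0·3 = 92]
  row B: (3, 0, 1)   [0·92 + 1·3 = 3]
  92 = 30·3 + 2   → row C = row A − 30·row B = (2, 1, −30)   [check: 1·92 − 30·3 = 2]
  3 = 1·2 + 1   → row D = row B − 1·row C = (1, −1, 31)   [check: −1·92 + 31·3 = 1]
  2 = 2·1 + 0   → remainder 0, stop. gcd = 1 (last nonzero row D).
The gcd is 1, so 3 is invertible mod 92. The last nonzero row gives −1·92 + 31·3 = 1, so t = 31. So 3^(−1) ≡ 31 (mod 92). Verify: 3 · 31 = 93 ≡ 1 (mod 92). ✓

Final answer: 3^(−1) ≡ 31 (mod 92)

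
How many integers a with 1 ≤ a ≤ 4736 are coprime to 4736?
The number of a ∈ {1, ..., 4736} with gcd(a, 4736) = 1 is by definition Euler's totient φ(4736). φ is multiplicative, with φ(p^e) = p^e − p^(e−1). Factorise 4736 = 2^7 · 37. Then
  φ(4736) = (2^7 − 2^6) · (37 − 1) = 64 · 36 = 2304.
So there are 2304 such integers.

Final answer: 2304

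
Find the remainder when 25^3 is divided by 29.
Use repeated squaring. Binary(3) = 11. Walk through the bits of the exponent 3 left-to-right: at each bit after the leading one, square the running value, then multiply by 25 if the bit is 1 (always reducing mod 29):
  bit 1 = 1 (leading): start with 25.
  bit 2 = 1: square 25^2 = 625 ≡ 16; bit is 1, so multiply 16·25 = 400 ≡ 23 (mod 29).
Final value: 25^3 ≡ 23 (mod 29).

Final answer: 23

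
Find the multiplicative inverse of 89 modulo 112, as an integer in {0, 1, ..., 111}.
Apply the extended Euclidean algorithm to (112, 89), tracking rows (r, s, t) with s·112 + t·89 = r. Each division r_prev = q·r_cur + r_new produces the new row as (previous row) − q·(current row):
  row A: (112, 1, 0)   [1·112 + 0·89 = 112]
  row B: (89, 0, 1)   [0·112 + 1·89 = 89]
  112 = 1·89 + 23   → row C = row A − 1·row B = (23, 1, −1)   [check: 1·112 − 1·89 = 23]
  89 = 3·23 + 20   → row D = row B − 3·row C = (20, −3, 4)   [check: −3·112 + 4·89 = 20]
  23 = 1·20 + 3   → row E = row C − 1·row D = (3, 4, −5)   [check: 4·112 − 5·89 = 3]
  20 = 6·3 + 2   → row F = row D − 6·row E = (2, −27, 34)   [check: −27·112 + 34·89 = 2]
  3 = 1·2 + 1   → row G = row E − 1·row F = (1, 31, −39)   [check: 31·112 − 39·89 = 1]
  2 = 2·1 + 0   → remainder 0, stop. gcd = 1 (last nonzero row G).
The gcd is 1, so 89 is invertible mod 112. The last nonzero row gives 31·112 − 39·89 = 1, so t = −39. So 89^(−1) ≡ −39 ≡ 73 (mod 112). Verify: 89 · 73 = 6497 ≡ 1 (mod 112). ✓

Final answer: 89^(−1) ≡ 73 (mod 112)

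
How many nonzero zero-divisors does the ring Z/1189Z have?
Z/1189Z has 68 nonzero zero-divisors

In Z/1189Z each nonzero element is either a unit (gcd with 1189 is 1) or a zero-divisor (gcd > 1). The number of units is φ(1189): factorise 1189 = 29 · 41, so φ(1189) = (29 − 1) · (41 − 1) = 28 · 40 = 1120. The nonzero elements number 1189 − 1 = 1188. Hence the nonzero zero-divisors number 1188 − 1120 = 68.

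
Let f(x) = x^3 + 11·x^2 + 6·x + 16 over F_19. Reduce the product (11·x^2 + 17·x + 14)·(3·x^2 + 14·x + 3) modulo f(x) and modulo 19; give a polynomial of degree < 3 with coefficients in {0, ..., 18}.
a · b ≡ 10·x^2 + 2·x + 5 (mod f(x))

Multiply as integer polynomials: a · b = 33·x^4 + 205·x^3 + 313·x^2 + 247·x + 42. Reducing coefficients mod 19: a · b ≡ 14·x^4 + 15·x^3 + 9·x^2 + 4. Now divide by f(x) = x^3 + 11·x^2 + 6·x + 16 in F_19[x], eliminating the leading term at each step:
  leading term 14·x^4: subtract (14·x)·f(x) = 14·x^4 + 2·x^3 + 8·x^2 + 15·x, leaving 13·x^3 + x^2 + 4·x + 4 (coefficients mod 19)
  leading term 13·x^3: subtract (13)·f(x) = 13·x^3 + 10·x^2 + 2·x + 18, leaving 10·x^2 + 2·x + 5 (coefficients mod 19)
The degree is now < 3, so this is the remainder. Hence a · b ≡ 10·x^2 + 2·x + 5 in F_19[x]/(f).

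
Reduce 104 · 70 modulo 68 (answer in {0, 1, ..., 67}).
4

Reduce the factors first: 104 ≡ 36, 70 ≡ 2 (mod 68), so 104 · 70 ≡ 36 · 2 (mod 68). 36 · 2 = 72. Dividing by 68: 72 = 1·68 + 4. So (104 · 70) mod 68 = 4.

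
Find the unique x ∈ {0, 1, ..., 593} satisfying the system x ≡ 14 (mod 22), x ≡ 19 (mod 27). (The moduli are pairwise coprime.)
The moduli 22, 27 are pairwise coprime, so by the CRT there is a unique solution mod 22·27 = 594.
Solve by successive substitution. Start with x ≡ 14 (mod 22).
  Combine with x ≡ 19 (mod 27): write x = 14 + 22·t and require 14 + 22·t ≡ 19 (mod 27), i.e. 22·t ≡ 19 − 14 ≡ 5 (mod 27). Since 22^(−1) ≡ 16 (mod 27), t ≡ 16·5 ≡ 26 (mod 27). So x ≡ 14 + 22·26 = 586 (mod 594).
Unique solution in [0, 594): x = 586.

Final answer: x ≡ 586 (mod 594); the representative in [0, 594) is 586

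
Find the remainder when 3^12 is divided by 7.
Use repeated squaring. Binary(12) = 1100. Walk through the bits of the exponent 12 left-to-right: at each bit after the leading one, square the running value, then multiply by 3 if the bit is 1 (always reducing mod 7):
  bit 1 = 1 (leading): start with 3.
  bit 2 = 1: square 3^2 = 9 ≡ 2; bit is 1, so multiply 2·3 = 6 (mod 7).
  bit 3 = 0: square 6^2 = 36 ≡ 1 (mod 7).
  bit 4 = 0: square 1^2 = 1 (mod 7).
Final value: 3^12 ≡ 1 (mod 7).

Final answer: 1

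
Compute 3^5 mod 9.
0

Use repeated squaring. Binary(5) = 101. Walk through the bits of the exponent 5 left-to-right: at each bit after the leading one, square the running value, then multiply by 3 if the bit is 1 (always reducing mod 9):
  bit 1 = 1 (leading): start with 3.
  bit 2 = 0: square 3^2 = 9 ≡ 0 (mod 9).
  bit 3 = 1: square 0^2 = 0; bit is 1, so multiply 0·3 = 0 (mod 9).
Final value: 3^5 ≡ 0 (mod 9).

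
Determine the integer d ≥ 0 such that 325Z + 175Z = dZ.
(325, 175) = (25); d = 25

In the PID Z, (a, b) is generated by gcd(a, b). Compute gcd(325, 175) with the extended Euclidean algorithm, tracking rows (r, s, t) with s·325 + t·175 = r:
  row A: (325, 1, 0)   [1·325 + 0·175 = 325]
  row B: (175, 0, 1)   [0·325 + 1·175 = 175]
  325 = 1·175 + 150   → row C = row A − 1·row B = (150, 1, −1)   [check: 1·325 − 1·175 = 150]
  175 = 1·150 + 25   → row D = row B − 1·row C = (25, −1, 2)   [check: −1·325 + 2·175 = 25]
  150 = 6·25 + 0   → remainder 0, stop. gcd = 25 (last nonzero row D).
So gcd(325, 175) = 25, with Bézout identity −1·325 + 2·175 = 25. Containment (⊇): the Bézout identity exhibits 25 as an element of (325, 175), giving (25) ⊆ (325, 175). Containment (⊆): since 25 | 325 and 25 | 175 (325 = 25·13, 175 = 25·7), every Z-linear combination of 325 and 175 is divisible by 25, so (325, 175) ⊆ (25). Therefore (325, 175) = (25), d = 25.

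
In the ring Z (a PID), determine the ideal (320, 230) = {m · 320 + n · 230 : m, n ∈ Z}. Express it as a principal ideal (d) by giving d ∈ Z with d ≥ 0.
(320, 230) = (10); d = 10

In the PID Z, (a, b) is generated by gcd(a, b). Compute gcd(320, 230) with the extended Euclidean algorithm, tracking rows (r, s, t) with s·320 + t·230 = r:
  row A: (320, 1, 0)   [1·320 + 0·230 = 320]
  row B: (230, 0, 1)   [0·320 + 1·230 = 230]
  320 = 1·230 + 90   → row C = row A − 1·row B = (90, 1, −1)   [check: 1·320 − 1·230 = 90]
  230 = 2·90 + 50   → row D = row B − 2·row C = (50, −2, 3)   [check: −2·320 + 3·230 = 50]
  90 = 1·50 + 40   → row E = row C − 1·row D = (40, 3, −4)   [check: 3·320 − 4·230 = 40]
  50 = 1·40 + 10   → row F = row D − 1·row E = (10, −5, 7)   [check: −5·320 + 7·230 = 10]
  40 = 4·10 + 0   → remainder 0, stop. gcd = 10 (last nonzero row F).
So gcd(320, 230) = 10, with Bézout identity −5·320 + 7·230 = 10. Containment (⊇): the Bézout identity exhibits 10 as an element of (320, 230), giving (10) ⊆ (320, 230). Containment (⊆): since 10 | 320 and 10 | 230 (320 = 10·32, 230 = 10·23), every Z-linear combination of 320 and 230 is divisible by 10, so (320, 230) ⊆ (10). Therefore (320, 230) = (10), d = 10.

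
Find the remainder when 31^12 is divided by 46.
31

Use repeated squaring. Binary(12) = 1100. Walk through the bits of the exponent 12 left-to-right: at each bit after the leading one, square the running value, then multiply by 31 if the bit is 1 (always reducing mod 46):
  bit 1 = 1 (leading): start with 31.
  bit 2 = 1: square 31^2 = 961 ≡ 41; bit is 1, so multiply 41·31 = 1271 ≡ 29 (mod 46).
  bit 3 = 0: square 29^2 = 841 ≡ 13 (mod 46).
  bit 4 = 0: square 13^2 = 169 ≡ 31 (mod 46).
Final value: 31^12 ≡ 31 (mod 46).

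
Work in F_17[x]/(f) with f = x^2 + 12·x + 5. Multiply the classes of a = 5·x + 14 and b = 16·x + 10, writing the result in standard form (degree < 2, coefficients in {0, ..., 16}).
a · b ≡ 11·x + 12 (mod f(x))

Multiply as integer polynomials: a · b = 80·x^2 + 274·x + 140. Reducing coefficients mod 17: a · b ≡ 12·x^2 + 2·x + 4. Now divide by f(x) = x^2 + 12·x + 5 in F_17[x], eliminating the leading term at each step:
  leading term 12·x^2: subtract (12)·f(x) = 12·x^2 + 8·x + 9, leaving 11·x + 12 (coefficients mod 17)
The degree is now < 2, so this is the remainder. Hence a · b ≡ 11·x + 12 in F_17[x]/(f).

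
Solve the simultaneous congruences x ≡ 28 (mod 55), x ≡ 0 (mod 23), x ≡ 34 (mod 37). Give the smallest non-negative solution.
x ≡ 1403 (mod 46805); the representative in [0, 46805) is 1403

The moduli 55, 23, 37 are pairwise coprime, so by the CRT there is a unique solution mod 55·23·37 = 46805.
Solve by successive substitution. Start with x ≡ 28 (mod 55).
  Combine with x ≡ 0 (mod 23): write x = 28 + 55·t and require 28 + 55·t ≡ 0 (mod 23), i.e. 55·t ≡ 0 − 28 ≡ 18 (mod 23). Since 55^(−1) ≡ 18 (mod 23) (55 ≡ 9 (mod 23)), t ≡ 18·18 ≡ 2 (mod 23). So x ≡ 28 + 55·2 = 138 (mod 1265).
  Combine with x ≡ 34 (mod 37): write x = 138 + 1265·t and require 138 + 1265·t ≡ 34 (mod 37), i.e. 1265·t ≡ 34 − 138 ≡ 7 (mod 37). Since 1265^(−1) ≡ 16 (mod 37) (1265 ≡ 7 (mod 37)), t ≡ 16·7 ≡ 1 (mod 37). So x ≡ 138 + 1265·1 = 1403 (mod 46805).
Unique solution in [0, 46805): x = 1403.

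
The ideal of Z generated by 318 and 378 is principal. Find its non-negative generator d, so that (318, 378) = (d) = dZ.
In the PID Z, (a, b) is generated by gcd(a, b). Compute gcd(378, 318) with the extended Euclidean algorithm, tracking rows (r, s, t) with s·378 + t·318 = r:
  row A: (378, 1, 0)   [1·378 + 0·318 = 378]
  row B: (318, 0, 1)   [0·378 + 1·318 = 318]
  378 = 1·318 + 60   → row C = row A − 1·row B = (60, 1, −1)   [check: 1·378 − 1·318 = 60]
  318 = 5·60 + 18   → row D = row B − 5·row C = (18, −5, 6)   [check: −5·378 + 6·318 = 18]
  60 = 3·18 + 6   → row E = row C − 3·row D = (6, 16, −19)   [check: 16·378 − 19·318 = 6]
  18 = 3·6 + 0   → remainder 0, stop. gcd = 6 (last nonzero row E).
So gcd(318, 378) = 6, with Bézout identity 16·378 − 19·318 = 6. Containment (⊇): the Bézout identity exhibits 6 as an element of (318, 378), giving (6) ⊆ (318, 378). Containment (⊆): since 6 | 318 and 6 | 378 (318 = 6·53, 378 = 6·63), every Z-linear combination of 318 and 378 is divisible by 6, so (318, 378) ⊆ (6). Therefore (318, 378) = (6), d = 6.

Final answer: (318, 378) = (6); d = 6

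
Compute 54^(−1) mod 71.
Apply the extended Euclidean algorithm to (71, 54), tracking rows (r, s, t) with s·71 + t·54 = r. Each division r_prev = q·r_cur + r_new produces the new row as (previous row) − q·(current row):
  row A: (71, 1, 0)   [1·71 + 0·54 = 71]
  row B: (54, 0, 1)   [0·71 + 1·54 = 54]
  71 = 1·54 + 17   → row C = row A − 1·row B = (17, 1, −1)   [check: 1·71 − 1·54 = 17]
  54 = 3·17 + 3   → row D = row B − 3·row C = (3, −3, 4)   [check: −3·71 + 4·54 = 3]
  17 = 5·3 + 2   → row E = row C − 5·row D = (2, 16, −21)   [check: 16·71 − 21·54 = 2]
  3 = 1·2 + 1   → row F = row D − 1·row E = (1, −19, 25)   [check: −19·71 + 25·54 = 1]
  2 = 2·1 + 0   → remainder 0, stop. gcd = 1 (last nonzero row F).
The gcd is 1, so 54 is invertible mod 71. The last nonzero row gives −19·71 + 25·54 = 1, so t = 25. So 54^(−1) ≡ 25 (mod 71). Verify: 54 · 25 = 1350 ≡ 1 (mod 71). ✓

Final answer: 54^(−1) ≡ 25 (mod 71)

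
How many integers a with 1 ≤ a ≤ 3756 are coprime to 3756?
1248

The number of a ∈ {1, ..., 3756} with gcd(a, 3756) = 1 is by definition Euler's totient φ(3756). φ is multiplicative, with φ(p^e) = p^e − p^(e−1). Factorise 3756 = 2^2 · 3 · 313. Then
  φ(3756) = (2^2 − 2^1) · (3 − 1) · (313 − 1) = 2 · 2 · 312 = 1248.
So there are 1248 such integers.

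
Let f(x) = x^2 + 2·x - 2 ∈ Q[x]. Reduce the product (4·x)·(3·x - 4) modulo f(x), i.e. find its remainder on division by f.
First multiply in Q[x] without reducing: a · b = 12·x^2 - 16·x. Now divide by f(x) = x^2 + 2·x - 2, eliminating the leading term at each step:
  leading term 12·x^2: subtract (12)·f(x) = 12·x^2 + 24·x - 24, leaving 24 - 40·x
The degree is now < 2, so this is the remainder. Hence a · b ≡ 24 - 40·x in Q[x]/(f).

Final answer: a · b ≡ 24 - 40·x (mod f(x))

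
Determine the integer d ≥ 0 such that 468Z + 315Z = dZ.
(468, 315) = (9); d = 9

In the PID Z, (a, b) is generated by gcd(a, b). Compute gcd(468, 315) with the extended Euclidean algorithm, tracking rows (r, s, t) with s·468 + t·315 = r:
  row A: (468, 1, 0)   [1·468 + 0·315 = 468]
  row B: (315, 0, 1)   [0·468 + 1·315 = 315]
  468 = 1·315 + 153   → row C = row A − 1·row B = (153, 1, −1)   [check: 1·468 − 1·315 = 153]
  315 = 2·153 + 9   → row D = row B − 2·row C = (9, −2, 3)   [check: −2·468 + 3·315 = 9]
  153 = 17·9 + 0   → remainder 0, stop. gcd = 9 (last nonzero row D).
So gcd(468, 315) = 9, with Bézout identity −2·468 + 3·315 = 9. Containment (⊇): the Bézout identity exhibits 9 as an element of (468, 315), giving (9) ⊆ (468, 315). Containment (⊆): since 9 | 468 and 9 | 315 (468 = 9·52, 315 = 9·35), every Z-linear combination of 468 and 315 is divisible by 9, so (468, 315) ⊆ (9). Therefore (468, 315) = (9), d = 9.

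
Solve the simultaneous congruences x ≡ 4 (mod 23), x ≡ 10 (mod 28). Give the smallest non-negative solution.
x ≡ 234 (mod 644); the representative in [0, 644) is 234

The moduli 23, 28 are pairwise coprime, so by the CRT there is a unique solution mod 23·28 = 644.
Solve by successive substitution. Start with x ≡ 4 (mod 23).
  Combine with x ≡ 10 (mod 28): write x = 4 + 23·t and require 4 + 23·t ≡ 10 (mod 28), i.e. 23·t ≡ 10 − 4 ≡ 6 (mod 28). Since 23^(−1) ≡ 11 (mod 28), t ≡ 11·6 ≡ 10 (mod 28). So x ≡ 4 + 23·10 = 234 (mod 644).
Unique solution in [0, 644): x = 234.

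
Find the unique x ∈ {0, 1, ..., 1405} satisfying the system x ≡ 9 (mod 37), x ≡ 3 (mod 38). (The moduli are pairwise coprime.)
x ≡ 231 (mod 1406); the representative in [0, 1406) is 231

The moduli 37, 38 are pairwise coprime, so by the CRT there is a unique solution mod 37·38 = 1406.
Solve by successive substitution. Start with x ≡ 9 (mod 37).
  Combine with x ≡ 3 (mod 38): write x = 9 + 37·t and require 9 + 37·t ≡ 3 (mod 38), i.e. 37·t ≡ 3 − 9 ≡ 32 (mod 38). Since 37^(−1) ≡ 37 (mod 38), t ≡ 37·32 ≡ 6 (mod 38). So x ≡ 9 + 37·6 = 231 (mod 1406).
Unique solution in [0, 1406): x = 231.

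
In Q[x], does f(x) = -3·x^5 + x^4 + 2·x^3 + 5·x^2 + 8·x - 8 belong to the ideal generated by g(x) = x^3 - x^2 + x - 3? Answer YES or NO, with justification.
NO

In Q[x] the ideal (g) consists of all multiples of g, so f ∈ (g) iff g | f, i.e. iff the remainder of f on division by g is 0. Divide f by g (g is monic, so eliminate the leading term of the running remainder at each step):
  leading term -3·x^5: subtract (-3·x^2)·g(x) = -3·x^5 + 3·x^4 - 3·x^3 + 9·x^2, leaving -2·x^4 + 5·x^3 - 4·x^2 + 8·x - 8
  leading term -2·x^4: subtract (-2·x)·g(x) = -2·x^4 + 2·x^3 - 2·x^2 + 6·x, leaving 3·x^3 - 2·x^2 + 2·x - 8
  leading term 3·x^3: subtract (3)·g(x) = 3·x^3 - 3·x^2 + 3·x - 9, leaving x^2 - x + 1
The remainder r(x) = x^2 - x + 1 ≠ 0 (and deg r < deg g), so g ∤ f, i.e. f ∉ (g).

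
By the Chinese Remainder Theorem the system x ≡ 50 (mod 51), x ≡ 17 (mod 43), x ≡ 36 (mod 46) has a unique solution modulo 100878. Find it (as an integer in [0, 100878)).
x ≡ 18206 (mod 100878); the representative in [0, 100878) is 18206

The moduli 51, 43, 46 are pairwise coprime, so by the CRT there is a unique solution mod 51·43·46 = 100878.
Solve by successive substitution. Start with x ≡ 50 (mod 51).
  Combine with x ≡ 17 (mod 43): write x = 50 + 51·t and require 50 + 51·t ≡ 17 (mod 43), i.e. 51·t ≡ 17 − 50 ≡ 10 (mod 43). Since 51^(−1) ≡ 27 (mod 43) (51 ≡ 8 (mod 43)), t ≡ 27·10 ≡ 12 (mod 43). So x ≡ 50 + 51·12 = 662 (mod 2193).
  Combine with x ≡ 36 (mod 46): write x = 662 + 2193·t and require 662 + 2193·t ≡ 36 (mod 46), i.e. 2193·t ≡ 36 − 662 ≡ 18 (mod 46). Since 2193^(−1) ≡ 3 (mod 46) (2193 ≡ 31 (mod 46)), t ≡ 3·18 ≡ 8 (mod 46). So x ≡ 662 + 2193·8 = 18206 (mod 100878).
Unique solution in [0, 100878): x = 18206.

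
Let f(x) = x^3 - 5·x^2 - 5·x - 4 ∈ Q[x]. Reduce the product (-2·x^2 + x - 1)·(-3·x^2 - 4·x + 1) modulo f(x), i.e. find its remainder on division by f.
First multiply in Q[x] without reducing: a · b = 6·x^4 + 5·x^3 - 3·x^2 + 5·x - 1. Now divide by f(x) = x^3 - 5·x^2 - 5·x - 4, eliminating the leading term at each step:
  leading term 6·x^4: subtract (6·x)·f(x) = 6·x^4 - 30·x^3 - 30·x^2 - 24·x, leaving 35·x^3 + 27·x^2 + 29·x - 1
  leading term 35·x^3: subtract (35)·f(x) = 35·x^3 - 175·x^2 - 175·x - 140, leaving 202·x^2 + 204·x + 139
The degree is now < 3, so this is the remainder. Hence a · b ≡ 202·x^2 + 204·x + 139 in Q[x]/(f).

Final answer: a · b ≡ 202·x^2 + 204·x + 139 (mod f(x))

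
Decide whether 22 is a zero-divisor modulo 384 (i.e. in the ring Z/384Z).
YES

gcd(22, 384) = 2 > 1, so 22 is not a unit in Z/384Z. In Z/nZ every nonzero non-unit is a zero-divisor: explicitly, take b = 384/gcd = 192 ≠ 0 (mod 384); then 22·192 = 4224 = 11·384, i.e. 22·192 ≡ 0 (mod 384). So 22 is a zero-divisor.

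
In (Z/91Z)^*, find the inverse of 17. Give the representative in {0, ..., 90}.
Apply the extended Euclidean algorithm to (91, 17), tracking rows (r, s, t) with s·91 + t·17 = r. Each division r_prev = q·r_cur + r_new produces the new row as (previous row) − q·(current row):
  row A: (91, 1, 0)   [1·91 + 0·17 = 91]
  row B: (17, 0, 1)   [0·91 + 1·17 = 17]
  91 = 5·17 + 6   → row C = row A − 5·row B = (6, 1, −5)   [check: 1·91 − 5·17 = 6]
  17 = 2·6 + 5   → row D = row B − 2·row C = (5, −2, 11)   [check: −2·91 + 11·17 = 5]
  6 = 1·5 + 1   → row E = row C − 1·row D = (1, 3, −16)   [check: 3·91 − 16·17 = 1]
  5 = 5·1 + 0   → remainder 0, stop. gcd = 1 (last nonzero row E).
The gcd is 1, so 17 is invertible mod 91. The last nonzero row gives 3·91 − 16·17 = 1, so t = −16. So 17^(−1) ≡ −16 ≡ 75 (mod 91). Verify: 17 · 75 = 1275 ≡ 1 (mod 91). ✓

Final answer: 17^(−1) ≡ 75 (mod 91)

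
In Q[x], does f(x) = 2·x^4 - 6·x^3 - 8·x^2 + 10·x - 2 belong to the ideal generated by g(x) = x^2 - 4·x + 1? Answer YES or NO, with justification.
YES

In Q[x] the ideal (g) consists of all multiples of g, so f ∈ (g) iff g | f, i.e. iff the remainder of f on division by g is 0. Divide f by g (g is monic, so eliminate the leading term of the running remainder at each step):
  leading term 2·x^4: subtract (2·x^2)·g(x) = 2·x^4 - 8·x^3 + 2·x^2, leaving 2·x^3 - 10·x^2 + 10·x - 2
  leading term 2·x^3: subtract (2·x)·g(x) = 2·x^3 - 8·x^2 + 2·x, leaving -2·x^2 + 8·x - 2
  leading term -2·x^2: subtract (-2)·g(x) = -2·x^2 + 8·x - 2, leaving 0
The remainder is 0, so f(x) = g(x) · h(x) with h(x) = 2·x^2 + 2·x - 2. Hence g | f, i.e. f ∈ (g).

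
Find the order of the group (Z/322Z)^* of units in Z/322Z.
(Z/322Z)^* consists of the classes a with gcd(a, 322) = 1, so its order is φ(322). φ is multiplicative, with φ(p^e) = p^e − p^(e−1). Factorise 322 = 2 · 7 · 23. Then
  φ(322) = (2 − 1) · (7 − 1) · (23 − 1) = 1 · 6 · 22 = 132.
Thus |(Z/322Z)^*| = 132.

Final answer: |(Z/322Z)^*| = 132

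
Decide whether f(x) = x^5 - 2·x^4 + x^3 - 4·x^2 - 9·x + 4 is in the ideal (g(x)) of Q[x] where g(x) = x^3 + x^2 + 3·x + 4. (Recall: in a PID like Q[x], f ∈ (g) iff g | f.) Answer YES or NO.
In Q[x] the ideal (g) consists of all multiples of g, so f ∈ (g) iff g | f, i.e. iff the remainder of f on division by g is 0. Divide f by g (g is monic, so eliminate the leading term of the running remainder at each step):
  leading term x^5: subtract (x^2)·g(x) = x^5 + x^4 + 3·x^3 + 4·x^2, leaving -3·x^4 - 2·x^3 - 8·x^2 - 9·x + 4
  leading term -3·x^4: subtract (-3·x)·g(x) = -3·x^4 - 3·x^3 - 9·x^2 - 12·x, leaving x^3 + x^2 + 3·x + 4
  leading term x^3: subtract (1)·g(x) = x^3 + x^2 + 3·x + 4, leaving 0
The remainder is 0, so f(x) = g(x) · h(x) with h(x) = x^2 - 3·x + 1. Hence g | f, i.e. f ∈ (g).

Final answer: YES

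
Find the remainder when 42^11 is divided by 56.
Use repeated squaring. Binary(11) = 1011. Walk through the bits of the exponent 11 left-to-right: at each bit after the leading one, square the running value, then multiply by 42 if the bit is 1 (always reducing mod 56):
  bit 1 = 1 (leading): start with 42.
  bit 2 = 0: square 42^2 = 1764 ≡ 28 (mod 56).
  bit 3 = 1: square 28^2 = 784 ≡ 0; bit is 1, so multiply 0·42 = 0 (mod 56).
  bit 4 = 1: square 0^2 = 0; bit is 1, so multiply 0·42 = 0 (mod 56).
Final value: 42^11 ≡ 0 (mod 56).

Final answer: 0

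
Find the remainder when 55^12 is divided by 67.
Use repeated squaring. Binary(12) = 1100. Walk through the bits of the exponent 12 left-to-right: at each bit after the leading one, square the running value, then multiply by 55 if the bit is 1 (always reducing mod 67):
  bit 1 = 1 (leading): start with 55.
  bit 2 = 1: square 55^2 = 3025 ≡ 10; bit is 1, so multiply 10·55 = 550 ≡ 14 (mod 67).
  bit 3 = 0: square 14^2 = 196 ≡ 62 (mod 67).
  bit 4 = 0: square 62^2 = 3844 ≡ 25 (mod 67).
Final value: 55^12 ≡ 25 (mod 67).

Final answer: 25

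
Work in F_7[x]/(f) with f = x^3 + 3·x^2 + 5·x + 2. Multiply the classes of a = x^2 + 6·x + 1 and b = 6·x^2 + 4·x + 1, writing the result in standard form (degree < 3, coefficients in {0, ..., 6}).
a · b ≡ 5·x^2 + 6 (mod f(x))

Multiply as integer polynomials: a · b = 6·x^4 + 40·x^3 + 31·x^2 + 10·x + 1. Reducing coefficients mod 7: a · b ≡ 6·x^4 + 5·x^3 + 3·x^2 + 3·x + 1. Now divide by f(x) = x^3 + 3·x^2 + 5·x + 2 in F_7[x], eliminating the leading term at each step:
  leading term 6·x^4: subtract (6·x)·f(x) = 6·x^4 + 4·x^3 + 2·x^2 + 5·x, leaving x^3 + x^2 + 5·x + 1 (coefficients mod 7)
  leading term x^3: subtract (1)·f(x) = x^3 + 3·x^2 + 5·x + 2, leaving 5·x^2 + 6 (coefficients mod 7)
The degree is now < 3, so this is the remainder. Hence a · b ≡ 5·x^2 + 6 in F_7[x]/(f).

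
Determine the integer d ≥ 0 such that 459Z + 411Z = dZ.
(459, 411) = (3); d = 3

In the PID Z, (a, b) is generated by gcd(a, b). Compute gcd(459, 411) with the extended Euclidean algorithm, tracking rows (r, s, t) with s·459 + t·411 = r:
  row A: (459, 1, 0)   [1·459 + 0·411 = 459]
  row B: (411, 0, 1)   [0·459 + 1·411 = 411]
  459 = 1·411 + 48   → row C = row A − 1·row B = (48, 1, −1)   [check: 1·459 − 1·411 = 48]
  411 = 8·48 + 27   → row D = row B − 8·row C = (27, −8, 9)   [check: −8·459 + 9·411 = 27]
  48 = 1·27 + 21   → row E = row C − 1·row D = (21, 9, −10)   [check: 9·459 − 10·411 = 21]
  27 = 1·21 + 6   → row F = row D − 1·row E = (6, −17, 19)   [check: −17·459 + 19·411 = 6]
  21 = 3·6 + 3   → row G = row E − 3·row F = (3, 60, −67)   [check: 60·459 − 67·411 = 3]
  6 = 2·3 + 0   → remainder 0, stop. gcd = 3 (last nonzero row G).
So gcd(459, 411) = 3, with Bézout identity 60·459 − 67·411 = 3. Containment (⊇): the Bézout identity exhibits 3 as an element of (459, 411), giving (3) ⊆ (459, 411). Containment (⊆): since 3 | 459 and 3 | 411 (459 = 3·153, 411 = 3·137), every Z-linear combination of 459 and 411 is divisible by 3, so (459, 411) ⊆ (3). Therefore (459, 411) = (3), d = 3.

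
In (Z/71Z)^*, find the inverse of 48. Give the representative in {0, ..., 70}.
Apply the extended Euclidean algorithm to (71, 48), tracking rows (r, s, t) with s·71 + t·48 = r. Each division r_prev = q·r_cur + r_new produces the new row as (previous row) − q·(current row):
  row A: (71, 1, 0)   [1·71 + 0·48 = 71]
  row B: (48, 0, 1)   [0·71 + 1·48 = 48]
  71 = 1·48 + 23   → row C = row A − 1·row B = (23, 1, −1)   [check: 1·71 − 1·48 = 23]
  48 = 2·23 + 2   → row D = row B − 2·row C = (2, −2, 3)   [check: −2·71 + 3·48 = 2]
  23 = 11·2 + 1   → row E = row C − 11·row D = (1, 23, −34)   [check: 23·71 − 34·48 = 1]
  2 = 2·1 + 0   → remainder 0, stop. gcd = 1 (last nonzero row E).
The gcd is 1, so 48 is invertible mod 71. The last nonzero row gives 23·71 − 34·48 = 1, so t = −34. So 48^(−1) ≡ −34 ≡ 37 (mod 71). Verify: 48 · 37 = 1776 ≡ 1 (mod 71). ✓

Final answer: 48^(−1) ≡ 37 (mod 71)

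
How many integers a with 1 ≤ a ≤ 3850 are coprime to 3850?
1200

The number of a ∈ {1, ..., 3850} with gcd(a, 3850) = 1 is by definition Euler's totient φ(3850). φ is multiplicative, with φ(p^e) = p^e − p^(e−1). Factorise 3850 = 2 · 5^2 · 7 · 11. Then
  φ(3850) = (2 − 1) · (5^2 − 5^1) · (7 − 1) · (11 − 1) = 1 · 20 · 6 · 10 = 1200.
So there are 1200 such integers.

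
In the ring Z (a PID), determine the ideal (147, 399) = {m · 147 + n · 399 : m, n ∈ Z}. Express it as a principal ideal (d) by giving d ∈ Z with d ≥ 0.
In the PID Z, (a, b) is generated by gcd(a, b). Compute gcd(399, 147) with the extended Euclidean algorithm, tracking rows (r, s, t) with s·399 + t·147 = r:
  row A: (399, 1, 0)   [1·399 + 0·147 = 399]
  row B: (147, 0, 1)   [0·399 + 1·147 = 147]
  399 = 2·147 + 105   → row C = row A − 2·row B = (105, 1, −2)   [check: 1·399 − 2·147 = 105]
  147 = 1·105 + 42   → row D = row B − 1·row C = (42, −1, 3)   [check: −1·399 + 3·147 = 42]
  105 = 2·42 + 21   → row E = row C − 2·row D = (21, 3, −8)   [check: 3·399 − 8·147 = 21]
  42 = 2·21 + 0   → remainder 0, stop. gcd = 21 (last nonzero row E).
So gcd(147, 399) = 21, with Bézout identity 3·399 − 8·147 = 21. Containment (⊇): the Bézout identity exhibits 21 as an element of (147, 399), giving (21) ⊆ (147, 399). Containment (⊆): since 21 | 147 and 21 | 399 (147 = 21·7, 399 = 21·19), every Z-linear combination of 147 and 399 is divisible by 21, so (147, 399) ⊆ (21). Therefore (147, 399) = (21), d = 21.

Final answer: (147, 399) = (21); d = 21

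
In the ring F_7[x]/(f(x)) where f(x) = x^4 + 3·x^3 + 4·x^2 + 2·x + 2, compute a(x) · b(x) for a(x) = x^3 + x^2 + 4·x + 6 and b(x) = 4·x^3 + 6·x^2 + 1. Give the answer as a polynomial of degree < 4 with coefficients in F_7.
Multiply as integer polynomials: a · b = 4·x^6 + 10·x^5 + 22·x^4 + 49·x^3 + 37·x^2 + 4·x + 6. Reducing coefficients mod 7: a · b ≡ 4·x^6 + 3·x^5 + x^4 + 2·x^2 + 4·x + 6. Now divide by f(x) = x^4 + 3·x^3 + 4·x^2 + 2·x + 2 in F_7[x], eliminating the leading term at each step:
  leading term 4·x^6: subtract (4·x^2)·f(x) = 4·x^6 + 5·x^5 + 2·x^4 + x^3 + x^2, leaving 5·x^5 + 6·x^4 + 6·x^3 + x^2 + 4·x + 6 (coefficients mod 7)
  leading term 5·x^5: subtract (5·x)·f(x) = 5·x^5 + x^4 + 6·x^3 + 3·x^2 + 3·x, leaving 5·x^4 + 5·x^2 + x + 6 (coefficients mod 7)
  leading term 5·x^4: subtract (5)·f(x) = 5·x^4 + x^3 + 6·x^2 + 3·x + 3, leaving 6·x^3 + 6·x^2 + 5·x + 3 (coefficients mod 7)
The degree is now < 4, so this is the remainder. Hence a · b ≡ 6·x^3 + 6·x^2 + 5·x + 3 in F_7[x]/(f).

Final answer: a · b ≡ 6·x^3 + 6·x^2 + 5·x + 3 (mod f(x))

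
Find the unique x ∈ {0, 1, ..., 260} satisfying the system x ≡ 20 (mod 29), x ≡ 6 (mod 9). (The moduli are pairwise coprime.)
x ≡ 78 (mod 261); the representative in [0, 261) is 78

The moduli 29, 9 are pairwise coprime, so by the CRT there is a unique solution mod 29·9 = 261.
Solve by successive substitution. Start with x ≡ 20 (mod 29).
  Combine with x ≡ 6 (mod 9): write x = 20 + 29·t and require 20 + 29·t ≡ 6 (mod 9), i.e. 29·t ≡ 6 − 20 ≡ 4 (mod 9). Since 29^(−1) ≡ 5 (mod 9) (29 ≡ 2 (mod 9)), t ≡ 5·4 ≡ 2 (mod 9). So x ≡ 20 + 29·2 = 78 (mod 261).
Unique solution in [0, 261): x = 78.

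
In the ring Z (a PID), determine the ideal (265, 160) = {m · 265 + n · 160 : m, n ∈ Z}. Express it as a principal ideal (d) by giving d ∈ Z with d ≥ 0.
In the PID Z, (a, b) is generated by gcd(a, b). Compute gcd(265, 160) with the extended Euclidean algorithm, tracking rows (r, s, t) with s·265 + t·160 = r:
  row A: (265, 1, 0)   [1·265 + 0·160 = 265]
  row B: (160, 0, 1)   [0·265 + 1·160 = 160]
  265 = 1·160 + 105   → row C = row A − 1·row B = (105, 1, −1)   [check: 1·265 − 1·160 = 105]
  160 = 1·105 + 55   → row D = row B − 1·row C = (55, −1, 2)   [check: −1·265 + 2·160 = 55]
  105 = 1·55 + 50   → row E = row C − 1·row D = (50, 2, −3)   [check: 2·265 − 3·160 = 50]
  55 = 1·50 + 5   → row F = row D − 1·row E = (5, −3, 5)   [check: −3·265 + 5·160 = 5]
  50 = 10·5 + 0   → remainder 0, stop. gcd = 5 (last nonzero row F).
So gcd(265, 160) = 5, with Bézout identity −3·265 + 5·160 = 5. Containment (⊇): the Bézout identity exhibits 5 as an element of (265, 160), giving (5) ⊆ (265, 160). Containment (⊆): since 5 | 265 and 5 | 160 (265 = 5·53, 160 = 5·32), every Z-linear combination of 265 and 160 is divisible by 5, so (265, 160) ⊆ (5). Therefore (265, 160) = (5), d = 5.

Final answer: (265, 160) = (5); d = 5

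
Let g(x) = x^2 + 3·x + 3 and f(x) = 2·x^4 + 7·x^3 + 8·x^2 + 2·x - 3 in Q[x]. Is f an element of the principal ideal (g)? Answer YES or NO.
In Q[x] the ideal (g) consists of all multiples of g, so f ∈ (g) iff g | f, i.e. iff the remainder of f on division by g is 0. Divide f by g (g is monic, so eliminate the leading term of the running remainder at each step):
  leading term 2·x^4: subtract (2·x^2)·g(x) = 2·x^4 + 6·x^3 + 6·x^2, leaving x^3 + 2·x^2 + 2·x - 3
  leading term x^3: subtract (x)·g(x) = x^3 + 3·x^2 + 3·x, leaving -x^2 - x - 3
  leading term -x^2: subtract (-1)·g(x) = -x^2 - 3·x - 3, leaving 2·x
The remainder r(x) = 2·x ≠ 0 (and deg r < deg g), so g ∤ f, i.e. f ∉ (g).

Final answer: NO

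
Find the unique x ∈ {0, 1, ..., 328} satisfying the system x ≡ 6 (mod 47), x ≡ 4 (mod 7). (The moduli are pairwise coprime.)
x ≡ 53 (mod 329); the representative in [0, 329) is 53

The moduli 47, 7 are pairwise coprime, so by the CRT there is a unique solution mod 47·7 = 329.
Solve by successive substitution. Start with x ≡ 6 (mod 47).
  Combine with x ≡ 4 (mod 7): write x = 6 + 47·t and require 6 + 47·t ≡ 4 (mod 7), i.e. 47·t ≡ 4 − 6 ≡ 5 (mod 7). Since 47^(−1) ≡ 3 (mod 7) (47 ≡ 5 (mod 7)), t ≡ 3·5 ≡ 1 (mod 7). So x ≡ 6 + 47·1 = 53 (mod 329).
Unique solution in [0, 329): x = 53.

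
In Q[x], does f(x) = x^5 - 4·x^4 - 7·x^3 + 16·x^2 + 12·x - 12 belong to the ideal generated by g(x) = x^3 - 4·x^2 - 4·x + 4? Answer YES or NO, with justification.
YES

In Q[x] the ideal (g) consists of all multiples of g, so f ∈ (g) iff g | f, i.e. iff the remainder of f on division by g is 0. Divide f by g (g is monic, so eliminate the leading term of the running remainder at each step):
  leading term x^5: subtract (x^2)·g(x) = x^5 - 4·x^4 - 4·x^3 + 4·x^2, leaving -3·x^3 + 12·x^2 + 12·x - 12
  leading term -3·x^3: subtract (-3)·g(x) = -3·x^3 + 12·x^2 + 12·x - 12, leaving 0
The remainder is 0, so f(x) = g(x) · h(x) with h(x) = x^2 - 3. Hence g | f, i.e. f ∈ (g).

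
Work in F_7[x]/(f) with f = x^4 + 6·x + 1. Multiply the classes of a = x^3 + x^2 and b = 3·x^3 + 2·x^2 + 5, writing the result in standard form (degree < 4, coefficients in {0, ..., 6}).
a · b ≡ x^3 + 4·x + 5 (mod f(x))

Multiply as integer polynomials: a · b = 3·x^6 + 5·x^5 + 2·x^4 + 5·x^3 + 5·x^2. Reducing coefficients mod 7: a · b ≡ 3·x^6 + 5·x^5 + 2·x^4 + 5·x^3 + 5·x^2. Now divide by f(x) = x^4 + 6·x + 1 in F_7[x], eliminating the leading term at each step:
  leading term 3·x^6: subtract (3·x^2)·f(x) = 3·x^6 + 4·x^3 + 3·x^2, leaving 5·x^5 + 2·x^4 + x^3 + 2·x^2 (coefficients mod 7)
  leading term 5·x^5: subtract (5·x)·f(x) = 5·x^5 + 2·x^2 + 5·x, leaving 2·x^4 + x^3 + 2·x (coefficients mod 7)
  leading term 2·x^4: subtract (2)·f(x) = 2·x^4 + 5·x + 2, leaving x^3 + 4·x + 5 (coefficients mod 7)
The degree is now < 4, so this is the remainder. Hence a · b ≡ x^3 + 4·x + 5 in F_7[x]/(f).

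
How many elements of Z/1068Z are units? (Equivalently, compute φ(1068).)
An element a ∈ Z/1068Z is a unit iff gcd(a, 1068) = 1, so the number of units is φ(1068). φ is multiplicative, with φ(p^e) = p^e − p^(e−1). Factorise 1068 = 2^2 · 3 · 89. Then
  φ(1068) = (2^2 − 2^1) · (3 − 1) · (89 − 1) = 2 · 2 · 88 = 352.

Final answer: Z/1068Z has φ(1068) = 352 units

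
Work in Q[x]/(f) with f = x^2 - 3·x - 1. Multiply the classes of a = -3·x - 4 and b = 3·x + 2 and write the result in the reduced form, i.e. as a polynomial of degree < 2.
First multiply in Q[x] without reducing: a · b = -9·x^2 - 18·x - 8. Now divide by f(x) = x^2 - 3·x - 1, eliminating the leading term at each step:
  leading term -9·x^2: subtract (-9)·f(x) = -9·x^2 + 27·x + 9, leaving -45·x - 17
The degree is now < 2, so this is the remainder. Hence a · b ≡ -45·x - 17 in Q[x]/(f).

Final answer: a · b ≡ -45·x - 17 (mod f(x))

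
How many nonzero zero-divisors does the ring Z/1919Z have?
Z/1919Z has 118 nonzero zero-divisors

In Z/1919Z each nonzero element is either a unit (gcd with 1919 is 1) or a zero-divisor (gcd > 1). The number of units is φ(1919): factorise 1919 = 19 · 101, so φ(1919) = (19 − 1) · (101 − 1) = 18 · 100 = 1800. The nonzero elements number 1919 − 1 = 1918. Hence the nonzero zero-divisors number 1918 − 1800 = 118.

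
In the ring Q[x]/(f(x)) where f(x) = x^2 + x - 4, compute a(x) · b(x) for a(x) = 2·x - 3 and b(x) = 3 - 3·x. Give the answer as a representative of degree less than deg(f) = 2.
a · b ≡ 21·x - 33 (mod f(x))

First multiply in Q[x] without reducing: a · b = -6·x^2 + 15·x - 9. Now divide by f(x) = x^2 + x - 4, eliminating the leading term at each step:
  leading term -6·x^2: subtract (-6)·f(x) = -6·x^2 - 6·x + 24, leaving 21·x - 33
The degree is now < 2, so this is the remainder. Hence a · b ≡ 21·x - 33 in Q[x]/(f).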